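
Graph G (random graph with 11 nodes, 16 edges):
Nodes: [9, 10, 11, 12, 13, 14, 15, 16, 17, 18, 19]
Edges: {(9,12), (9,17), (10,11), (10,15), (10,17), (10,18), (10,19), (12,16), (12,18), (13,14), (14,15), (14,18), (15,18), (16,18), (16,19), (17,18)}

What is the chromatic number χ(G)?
χ(G) = 3

Clique number ω(G) = 3 (lower bound: χ ≥ ω).
The clique on [12, 16, 18] has size 3, forcing χ ≥ 3, and the coloring below uses 3 colors, so χ(G) = 3.
A valid 3-coloring: color 1: [9, 11, 13, 18, 19]; color 2: [10, 12, 14]; color 3: [15, 16, 17].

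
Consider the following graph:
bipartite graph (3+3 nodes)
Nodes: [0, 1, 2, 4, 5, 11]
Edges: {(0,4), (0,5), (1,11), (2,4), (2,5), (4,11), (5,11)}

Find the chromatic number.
χ(G) = 2

Clique number ω(G) = 2 (lower bound: χ ≥ ω).
The graph is bipartite (no odd cycle), so 2 colors suffice: χ(G) = 2.
A valid 2-coloring: color 1: [0, 2, 11]; color 2: [1, 4, 5].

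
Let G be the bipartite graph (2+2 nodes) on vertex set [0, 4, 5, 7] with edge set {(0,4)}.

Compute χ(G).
Clique number ω(G) = 2 (lower bound: χ ≥ ω).
The graph is bipartite (no odd cycle), so 2 colors suffice: χ(G) = 2.
A valid 2-coloring: color 1: [4, 5, 7]; color 2: [0].

χ(G) = 2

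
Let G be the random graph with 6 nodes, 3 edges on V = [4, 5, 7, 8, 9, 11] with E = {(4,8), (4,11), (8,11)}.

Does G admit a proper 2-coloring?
No, G is not 2-colorable

The clique on vertices [4, 8, 11] has size 3 > 2, so it alone needs 3 colors.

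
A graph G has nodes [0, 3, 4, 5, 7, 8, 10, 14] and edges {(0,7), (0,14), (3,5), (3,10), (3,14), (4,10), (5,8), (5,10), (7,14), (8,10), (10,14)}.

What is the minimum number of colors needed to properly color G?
Clique number ω(G) = 3 (lower bound: χ ≥ ω).
The clique on [0, 7, 14] has size 3, forcing χ ≥ 3, and the coloring below uses 3 colors, so χ(G) = 3.
A valid 3-coloring: color 1: [7, 10]; color 2: [4, 5, 14]; color 3: [0, 3, 8].

χ(G) = 3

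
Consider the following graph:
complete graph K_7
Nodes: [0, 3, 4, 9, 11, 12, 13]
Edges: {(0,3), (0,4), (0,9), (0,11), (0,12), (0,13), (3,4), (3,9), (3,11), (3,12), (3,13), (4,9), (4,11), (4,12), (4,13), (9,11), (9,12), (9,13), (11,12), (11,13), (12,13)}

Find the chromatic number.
χ(G) = 7

Clique number ω(G) = 7 (lower bound: χ ≥ ω).
The clique on [0, 3, 4, 9, 11, 12, 13] has size 7, forcing χ ≥ 7, and the coloring below uses 7 colors, so χ(G) = 7.
A valid 7-coloring: color 1: [11]; color 2: [9]; color 3: [13]; color 4: [4]; color 5: [12]; color 6: [3]; color 7: [0].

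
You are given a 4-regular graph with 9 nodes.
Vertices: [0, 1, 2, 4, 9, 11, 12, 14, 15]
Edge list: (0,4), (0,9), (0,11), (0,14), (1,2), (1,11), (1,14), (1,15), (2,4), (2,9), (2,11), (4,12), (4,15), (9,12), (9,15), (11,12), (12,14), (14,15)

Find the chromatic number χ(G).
χ(G) = 3

Clique number ω(G) = 3 (lower bound: χ ≥ ω).
The clique on [1, 2, 11] has size 3, forcing χ ≥ 3, and the coloring below uses 3 colors, so χ(G) = 3.
A valid 3-coloring: color 1: [0, 2, 12, 15]; color 2: [1, 4, 9]; color 3: [11, 14].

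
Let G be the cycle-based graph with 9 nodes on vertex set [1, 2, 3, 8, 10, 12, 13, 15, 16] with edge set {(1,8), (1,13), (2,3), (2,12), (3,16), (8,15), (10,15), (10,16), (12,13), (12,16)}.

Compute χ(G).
Clique number ω(G) = 2 (lower bound: χ ≥ ω).
Odd cycle [15, 8, 1, 13, 12, 16, 10] needs 3 colors (χ ≥ 3).
The coloring below uses 3 colors, so χ(G) = 3.
A valid 3-coloring: color 1: [2, 8, 13, 16]; color 2: [1, 3, 12, 15]; color 3: [10].

χ(G) = 3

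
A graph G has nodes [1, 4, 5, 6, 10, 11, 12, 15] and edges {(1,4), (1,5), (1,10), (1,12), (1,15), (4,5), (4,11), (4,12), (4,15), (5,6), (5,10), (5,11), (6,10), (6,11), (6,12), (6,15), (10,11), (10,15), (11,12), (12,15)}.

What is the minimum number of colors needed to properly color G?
Clique number ω(G) = 4 (lower bound: χ ≥ ω).
The clique on [1, 4, 12, 15] has size 4, forcing χ ≥ 4, and the coloring below uses 4 colors, so χ(G) = 4.
A valid 4-coloring: color 1: [4, 10]; color 2: [11, 15]; color 3: [5, 12]; color 4: [1, 6].

χ(G) = 4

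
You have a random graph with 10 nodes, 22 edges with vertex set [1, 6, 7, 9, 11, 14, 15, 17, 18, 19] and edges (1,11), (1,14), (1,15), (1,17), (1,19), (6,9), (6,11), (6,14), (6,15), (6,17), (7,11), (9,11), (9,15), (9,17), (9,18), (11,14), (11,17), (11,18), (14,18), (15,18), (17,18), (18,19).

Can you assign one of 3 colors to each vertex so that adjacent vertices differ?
No, G is not 3-colorable

The clique on vertices [9, 11, 17, 18] has size 4 > 3, so it alone needs 4 colors.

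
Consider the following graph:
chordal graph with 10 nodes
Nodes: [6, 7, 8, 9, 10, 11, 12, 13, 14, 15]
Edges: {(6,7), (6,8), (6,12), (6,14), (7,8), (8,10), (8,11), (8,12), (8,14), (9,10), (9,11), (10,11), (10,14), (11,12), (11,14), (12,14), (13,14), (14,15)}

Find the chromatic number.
χ(G) = 4

Clique number ω(G) = 4 (lower bound: χ ≥ ω).
The clique on [8, 10, 11, 14] has size 4, forcing χ ≥ 4, and the coloring below uses 4 colors, so χ(G) = 4.
A valid 4-coloring: color 1: [7, 9, 14]; color 2: [8, 13, 15]; color 3: [6, 11]; color 4: [10, 12].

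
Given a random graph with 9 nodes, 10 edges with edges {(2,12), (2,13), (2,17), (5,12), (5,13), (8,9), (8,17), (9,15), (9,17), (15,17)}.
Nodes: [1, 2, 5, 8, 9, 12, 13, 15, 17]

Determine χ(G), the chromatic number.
χ(G) = 3

Clique number ω(G) = 3 (lower bound: χ ≥ ω).
The clique on [8, 9, 17] has size 3, forcing χ ≥ 3, and the coloring below uses 3 colors, so χ(G) = 3.
A valid 3-coloring: color 1: [1, 12, 13, 17]; color 2: [2, 5, 9]; color 3: [8, 15].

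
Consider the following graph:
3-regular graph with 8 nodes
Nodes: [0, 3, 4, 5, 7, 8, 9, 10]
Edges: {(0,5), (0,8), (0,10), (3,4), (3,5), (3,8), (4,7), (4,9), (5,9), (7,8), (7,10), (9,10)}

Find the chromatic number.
Clique number ω(G) = 2 (lower bound: χ ≥ ω).
The graph is bipartite (no odd cycle), so 2 colors suffice: χ(G) = 2.
A valid 2-coloring: color 1: [4, 5, 8, 10]; color 2: [0, 3, 7, 9].

χ(G) = 2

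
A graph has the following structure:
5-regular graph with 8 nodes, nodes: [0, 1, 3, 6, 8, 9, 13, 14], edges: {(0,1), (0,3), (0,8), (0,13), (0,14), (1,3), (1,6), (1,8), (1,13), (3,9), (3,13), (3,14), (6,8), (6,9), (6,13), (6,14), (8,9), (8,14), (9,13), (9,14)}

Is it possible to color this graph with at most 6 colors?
Yes, G is 6-colorable

A valid 6-coloring: color 1: [0, 6]; color 2: [1, 9]; color 3: [13, 14]; color 4: [3, 8].
(χ(G) = 4 ≤ 6.)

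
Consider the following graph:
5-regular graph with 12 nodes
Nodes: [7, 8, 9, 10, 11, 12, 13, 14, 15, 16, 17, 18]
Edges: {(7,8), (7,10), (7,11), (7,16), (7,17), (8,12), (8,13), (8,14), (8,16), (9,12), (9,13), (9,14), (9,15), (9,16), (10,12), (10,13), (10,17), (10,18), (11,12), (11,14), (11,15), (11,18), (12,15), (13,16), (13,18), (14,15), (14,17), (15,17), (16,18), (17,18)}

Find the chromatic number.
χ(G) = 4

Clique number ω(G) = 3 (lower bound: χ ≥ ω).
Suppose a proper 3-coloring c exists. The clique [7, 8, 16] takes 3 distinct colors; by symmetry let c(7) = 1, c(8) = 2, c(16) = 3.
- Vertex 13: neighbors [8, 16] already have colors [2, 3] ⇒ c(13) = 1.
- Vertex 9: neighbors [13, 16] already have colors [1, 3] ⇒ c(9) = 2.
- Vertex 18: neighbors [13, 16] already have colors [1, 3] ⇒ c(18) = 2.
- Vertex 11: neighbors [7, 18] already have colors [1, 2] ⇒ c(11) = 3.
- Vertex 15: neighbors [9, 11] already have colors [2, 3] ⇒ c(15) = 1.
- Vertex 12: neighbors [15, 8, 11] already have colors [1, 2, 3] — all 3 colors blocked. Contradiction.
The forced assignments end in a contradiction, so G has no proper 3-coloring (χ ≥ 4).
The coloring below uses 4 colors, so χ(G) = 4.
A valid 4-coloring: color 1: [11, 13, 17]; color 2: [7, 12, 14, 18]; color 3: [8, 9, 10]; color 4: [15, 16].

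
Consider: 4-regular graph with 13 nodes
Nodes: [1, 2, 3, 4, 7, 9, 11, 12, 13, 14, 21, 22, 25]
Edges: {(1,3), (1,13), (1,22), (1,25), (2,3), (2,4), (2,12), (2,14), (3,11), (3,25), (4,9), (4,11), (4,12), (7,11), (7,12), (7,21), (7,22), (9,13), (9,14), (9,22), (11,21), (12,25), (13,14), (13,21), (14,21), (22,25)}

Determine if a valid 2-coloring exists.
The clique on vertices [1, 3, 25] has size 3 > 2, so it alone needs 3 colors.

No, G is not 2-colorable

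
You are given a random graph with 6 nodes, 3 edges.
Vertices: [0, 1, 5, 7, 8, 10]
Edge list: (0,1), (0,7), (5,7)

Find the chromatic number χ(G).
χ(G) = 2

Clique number ω(G) = 2 (lower bound: χ ≥ ω).
The graph is bipartite (no odd cycle), so 2 colors suffice: χ(G) = 2.
A valid 2-coloring: color 1: [0, 5, 8, 10]; color 2: [1, 7].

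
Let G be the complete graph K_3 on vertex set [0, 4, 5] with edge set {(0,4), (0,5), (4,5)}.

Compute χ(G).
χ(G) = 3

Clique number ω(G) = 3 (lower bound: χ ≥ ω).
The clique on [0, 4, 5] has size 3, forcing χ ≥ 3, and the coloring below uses 3 colors, so χ(G) = 3.
A valid 3-coloring: color 1: [5]; color 2: [4]; color 3: [0].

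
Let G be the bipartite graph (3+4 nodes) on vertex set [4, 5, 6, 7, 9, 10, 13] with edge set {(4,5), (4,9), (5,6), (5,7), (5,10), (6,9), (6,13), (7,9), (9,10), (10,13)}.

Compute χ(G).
χ(G) = 2

Clique number ω(G) = 2 (lower bound: χ ≥ ω).
The graph is bipartite (no odd cycle), so 2 colors suffice: χ(G) = 2.
A valid 2-coloring: color 1: [5, 9, 13]; color 2: [4, 6, 7, 10].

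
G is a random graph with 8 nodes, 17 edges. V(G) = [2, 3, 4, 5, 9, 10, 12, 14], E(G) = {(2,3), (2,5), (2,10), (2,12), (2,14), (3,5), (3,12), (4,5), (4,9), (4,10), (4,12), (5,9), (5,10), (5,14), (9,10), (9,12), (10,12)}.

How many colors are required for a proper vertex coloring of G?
χ(G) = 4

Clique number ω(G) = 4 (lower bound: χ ≥ ω).
The clique on [4, 9, 10, 12] has size 4, forcing χ ≥ 4, and the coloring below uses 4 colors, so χ(G) = 4.
A valid 4-coloring: color 1: [5, 12]; color 2: [3, 10, 14]; color 3: [2, 4]; color 4: [9].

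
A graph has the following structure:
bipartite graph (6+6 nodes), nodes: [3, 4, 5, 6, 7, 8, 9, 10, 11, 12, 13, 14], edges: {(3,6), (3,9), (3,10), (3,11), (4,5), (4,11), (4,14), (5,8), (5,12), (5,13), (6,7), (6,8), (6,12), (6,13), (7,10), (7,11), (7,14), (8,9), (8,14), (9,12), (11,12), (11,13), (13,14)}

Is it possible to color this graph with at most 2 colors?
A valid 2-coloring: color 1: [5, 6, 9, 10, 11, 14]; color 2: [3, 4, 7, 8, 12, 13].
(χ(G) = 2 ≤ 2.)

Yes, G is 2-colorable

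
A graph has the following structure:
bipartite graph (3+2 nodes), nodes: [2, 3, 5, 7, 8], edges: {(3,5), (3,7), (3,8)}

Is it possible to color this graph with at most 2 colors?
Yes, G is 2-colorable

A valid 2-coloring: color 1: [2, 3]; color 2: [5, 7, 8].
(χ(G) = 2 ≤ 2.)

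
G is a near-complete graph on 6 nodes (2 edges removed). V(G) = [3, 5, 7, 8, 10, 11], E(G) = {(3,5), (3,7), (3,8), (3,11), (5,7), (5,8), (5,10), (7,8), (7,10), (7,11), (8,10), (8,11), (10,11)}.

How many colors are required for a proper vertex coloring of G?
Clique number ω(G) = 4 (lower bound: χ ≥ ω).
The clique on [7, 8, 10, 11] has size 4, forcing χ ≥ 4, and the coloring below uses 4 colors, so χ(G) = 4.
A valid 4-coloring: color 1: [8]; color 2: [7]; color 3: [5, 11]; color 4: [3, 10].

χ(G) = 4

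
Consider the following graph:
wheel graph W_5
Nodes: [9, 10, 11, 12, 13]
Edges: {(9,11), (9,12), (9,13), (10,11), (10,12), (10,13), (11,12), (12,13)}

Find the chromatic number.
χ(G) = 3

Clique number ω(G) = 3 (lower bound: χ ≥ ω).
The clique on [9, 11, 12] has size 3, forcing χ ≥ 3, and the coloring below uses 3 colors, so χ(G) = 3.
A valid 3-coloring: color 1: [12]; color 2: [11, 13]; color 3: [9, 10].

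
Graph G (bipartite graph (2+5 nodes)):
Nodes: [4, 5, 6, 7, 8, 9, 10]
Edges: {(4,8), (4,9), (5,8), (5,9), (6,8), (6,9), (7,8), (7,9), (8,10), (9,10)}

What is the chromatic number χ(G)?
χ(G) = 2

Clique number ω(G) = 2 (lower bound: χ ≥ ω).
The graph is bipartite (no odd cycle), so 2 colors suffice: χ(G) = 2.
A valid 2-coloring: color 1: [8, 9]; color 2: [4, 5, 6, 7, 10].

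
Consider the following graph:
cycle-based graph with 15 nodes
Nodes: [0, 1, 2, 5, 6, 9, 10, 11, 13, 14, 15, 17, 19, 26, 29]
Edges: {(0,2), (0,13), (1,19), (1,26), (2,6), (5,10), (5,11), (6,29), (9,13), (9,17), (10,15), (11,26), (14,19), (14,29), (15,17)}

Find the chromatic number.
Clique number ω(G) = 2 (lower bound: χ ≥ ω).
Odd cycle [17, 15, 10, 5, 11, 26, 1, 19, 14, 29, 6, 2, 0, 13, 9] needs 3 colors (χ ≥ 3).
The coloring below uses 3 colors, so χ(G) = 3.
A valid 3-coloring: color 1: [1, 6, 10, 11, 13, 14, 17]; color 2: [2, 5, 9, 15, 19, 26, 29]; color 3: [0].

χ(G) = 3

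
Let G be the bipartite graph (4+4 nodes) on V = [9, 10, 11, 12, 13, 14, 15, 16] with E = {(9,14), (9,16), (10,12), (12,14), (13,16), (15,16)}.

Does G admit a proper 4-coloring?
Yes, G is 4-colorable

A valid 4-coloring: color 1: [10, 11, 14, 16]; color 2: [9, 12, 13, 15].
(χ(G) = 2 ≤ 4.)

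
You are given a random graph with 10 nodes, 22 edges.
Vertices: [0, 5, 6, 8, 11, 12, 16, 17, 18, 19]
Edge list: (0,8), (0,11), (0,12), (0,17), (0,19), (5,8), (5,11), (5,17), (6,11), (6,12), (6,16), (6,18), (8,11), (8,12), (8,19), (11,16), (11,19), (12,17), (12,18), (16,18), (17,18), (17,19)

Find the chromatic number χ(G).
Clique number ω(G) = 4 (lower bound: χ ≥ ω).
The clique on [0, 8, 11, 19] has size 4, forcing χ ≥ 4, and the coloring below uses 4 colors, so χ(G) = 4.
A valid 4-coloring: color 1: [11, 17]; color 2: [8, 18]; color 3: [0, 5, 6]; color 4: [12, 16, 19].

χ(G) = 4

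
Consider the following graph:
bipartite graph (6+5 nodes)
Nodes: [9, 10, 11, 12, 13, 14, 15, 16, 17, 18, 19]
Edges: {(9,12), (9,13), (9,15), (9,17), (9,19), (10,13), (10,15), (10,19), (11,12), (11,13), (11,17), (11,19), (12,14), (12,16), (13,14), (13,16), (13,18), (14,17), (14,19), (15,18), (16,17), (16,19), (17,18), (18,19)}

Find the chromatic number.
χ(G) = 2

Clique number ω(G) = 2 (lower bound: χ ≥ ω).
The graph is bipartite (no odd cycle), so 2 colors suffice: χ(G) = 2.
A valid 2-coloring: color 1: [12, 13, 15, 17, 19]; color 2: [9, 10, 11, 14, 16, 18].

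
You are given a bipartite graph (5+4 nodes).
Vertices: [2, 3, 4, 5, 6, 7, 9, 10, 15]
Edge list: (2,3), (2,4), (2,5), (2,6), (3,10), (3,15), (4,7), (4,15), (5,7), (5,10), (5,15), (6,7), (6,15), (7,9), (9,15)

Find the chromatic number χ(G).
χ(G) = 2

Clique number ω(G) = 2 (lower bound: χ ≥ ω).
The graph is bipartite (no odd cycle), so 2 colors suffice: χ(G) = 2.
A valid 2-coloring: color 1: [2, 7, 10, 15]; color 2: [3, 4, 5, 6, 9].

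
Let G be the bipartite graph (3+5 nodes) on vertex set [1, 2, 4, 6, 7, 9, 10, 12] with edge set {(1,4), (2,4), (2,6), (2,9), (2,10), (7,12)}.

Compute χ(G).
χ(G) = 2

Clique number ω(G) = 2 (lower bound: χ ≥ ω).
The graph is bipartite (no odd cycle), so 2 colors suffice: χ(G) = 2.
A valid 2-coloring: color 1: [1, 2, 12]; color 2: [4, 6, 7, 9, 10].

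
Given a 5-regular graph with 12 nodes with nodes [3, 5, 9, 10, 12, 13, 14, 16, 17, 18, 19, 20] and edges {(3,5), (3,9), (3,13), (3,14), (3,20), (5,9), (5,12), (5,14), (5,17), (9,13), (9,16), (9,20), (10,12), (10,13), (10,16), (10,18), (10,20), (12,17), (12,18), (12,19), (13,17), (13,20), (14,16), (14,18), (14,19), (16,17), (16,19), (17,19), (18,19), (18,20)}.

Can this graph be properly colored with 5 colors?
Yes, G is 5-colorable

A valid 5-coloring: color 1: [9, 10, 14, 17]; color 2: [5, 19, 20]; color 3: [3, 16, 18]; color 4: [12, 13].
(χ(G) = 4 ≤ 5.)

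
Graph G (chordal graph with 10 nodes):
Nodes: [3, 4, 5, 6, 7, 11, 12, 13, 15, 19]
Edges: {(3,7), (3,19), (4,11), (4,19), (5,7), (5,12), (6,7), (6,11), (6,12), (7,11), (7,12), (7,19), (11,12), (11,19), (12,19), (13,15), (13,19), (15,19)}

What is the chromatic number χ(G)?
Clique number ω(G) = 4 (lower bound: χ ≥ ω).
The clique on [7, 11, 12, 19] has size 4, forcing χ ≥ 4, and the coloring below uses 4 colors, so χ(G) = 4.
A valid 4-coloring: color 1: [5, 6, 19]; color 2: [4, 7, 13]; color 3: [3, 12, 15]; color 4: [11].

χ(G) = 4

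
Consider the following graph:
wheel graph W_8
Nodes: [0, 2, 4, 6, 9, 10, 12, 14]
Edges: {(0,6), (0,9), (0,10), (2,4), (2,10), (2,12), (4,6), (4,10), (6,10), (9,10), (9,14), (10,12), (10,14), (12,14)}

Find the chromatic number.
Clique number ω(G) = 3 (lower bound: χ ≥ ω).
Odd cycle [9, 0, 6, 4, 2, 12, 14] needs 3 colors (χ ≥ 3).
Vertex 10 is adjacent to every vertex of [0, 2, 4, 6, 9, 12, 14], which already need 3 colors among themselves, so 10 needs a new color (χ ≥ 4).
The coloring below uses 4 colors, so χ(G) = 4.
A valid 4-coloring: color 1: [10]; color 2: [6, 9, 12]; color 3: [0, 4, 14]; color 4: [2].

χ(G) = 4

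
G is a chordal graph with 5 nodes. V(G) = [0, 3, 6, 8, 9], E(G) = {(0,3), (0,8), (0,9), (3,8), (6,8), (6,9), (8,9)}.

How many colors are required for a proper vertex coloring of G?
Clique number ω(G) = 3 (lower bound: χ ≥ ω).
The clique on [0, 8, 9] has size 3, forcing χ ≥ 3, and the coloring below uses 3 colors, so χ(G) = 3.
A valid 3-coloring: color 1: [8]; color 2: [0, 6]; color 3: [3, 9].

χ(G) = 3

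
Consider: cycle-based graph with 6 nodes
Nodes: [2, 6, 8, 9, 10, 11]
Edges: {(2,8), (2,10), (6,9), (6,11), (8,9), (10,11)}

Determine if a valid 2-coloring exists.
A valid 2-coloring: color 1: [2, 9, 11]; color 2: [6, 8, 10].
(χ(G) = 2 ≤ 2.)

Yes, G is 2-colorable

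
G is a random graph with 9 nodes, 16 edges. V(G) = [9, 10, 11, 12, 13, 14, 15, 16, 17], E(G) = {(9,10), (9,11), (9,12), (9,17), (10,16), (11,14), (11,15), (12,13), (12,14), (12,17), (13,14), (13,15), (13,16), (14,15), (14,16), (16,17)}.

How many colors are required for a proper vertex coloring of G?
Clique number ω(G) = 3 (lower bound: χ ≥ ω).
The clique on [9, 12, 17] has size 3, forcing χ ≥ 3, and the coloring below uses 3 colors, so χ(G) = 3.
A valid 3-coloring: color 1: [9, 14]; color 2: [12, 15, 16]; color 3: [10, 11, 13, 17].

χ(G) = 3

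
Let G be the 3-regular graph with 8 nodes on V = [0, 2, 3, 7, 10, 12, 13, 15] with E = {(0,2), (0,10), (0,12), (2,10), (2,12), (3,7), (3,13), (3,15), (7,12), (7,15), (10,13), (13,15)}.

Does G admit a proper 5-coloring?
Yes, G is 5-colorable

A valid 5-coloring: color 1: [2, 7, 13]; color 2: [10, 12, 15]; color 3: [0, 3].
(χ(G) = 3 ≤ 5.)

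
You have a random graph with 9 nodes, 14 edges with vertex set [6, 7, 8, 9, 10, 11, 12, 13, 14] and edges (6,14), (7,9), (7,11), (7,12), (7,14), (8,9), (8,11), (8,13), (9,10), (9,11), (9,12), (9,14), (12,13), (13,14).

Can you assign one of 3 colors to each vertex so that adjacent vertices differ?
A valid 3-coloring: color 1: [6, 9, 13]; color 2: [7, 8, 10]; color 3: [11, 12, 14].
(χ(G) = 3 ≤ 3.)

Yes, G is 3-colorable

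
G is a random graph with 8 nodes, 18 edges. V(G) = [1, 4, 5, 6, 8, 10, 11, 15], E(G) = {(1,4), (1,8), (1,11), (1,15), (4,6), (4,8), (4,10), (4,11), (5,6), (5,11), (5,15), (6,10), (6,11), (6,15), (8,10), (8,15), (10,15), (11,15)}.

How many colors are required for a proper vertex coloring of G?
Clique number ω(G) = 4 (lower bound: χ ≥ ω).
The clique on [5, 6, 11, 15] has size 4, forcing χ ≥ 4, and the coloring below uses 4 colors, so χ(G) = 4.
A valid 4-coloring: color 1: [4, 15]; color 2: [1, 6]; color 3: [8, 11]; color 4: [5, 10].

χ(G) = 4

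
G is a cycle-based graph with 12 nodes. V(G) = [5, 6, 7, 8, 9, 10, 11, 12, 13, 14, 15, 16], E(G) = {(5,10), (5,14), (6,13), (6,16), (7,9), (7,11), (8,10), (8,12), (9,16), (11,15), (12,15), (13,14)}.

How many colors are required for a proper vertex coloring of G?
Clique number ω(G) = 2 (lower bound: χ ≥ ω).
The graph is bipartite (no odd cycle), so 2 colors suffice: χ(G) = 2.
A valid 2-coloring: color 1: [6, 9, 10, 11, 12, 14]; color 2: [5, 7, 8, 13, 15, 16].

χ(G) = 2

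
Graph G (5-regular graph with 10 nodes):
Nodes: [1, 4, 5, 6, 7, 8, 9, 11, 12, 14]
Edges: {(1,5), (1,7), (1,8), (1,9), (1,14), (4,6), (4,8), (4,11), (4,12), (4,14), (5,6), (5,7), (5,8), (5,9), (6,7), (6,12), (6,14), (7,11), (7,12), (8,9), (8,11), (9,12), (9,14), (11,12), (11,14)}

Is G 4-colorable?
A valid 4-coloring: color 1: [5, 12, 14]; color 2: [1, 6, 11]; color 3: [4, 7, 9]; color 4: [8].
(χ(G) = 4 ≤ 4.)

Yes, G is 4-colorable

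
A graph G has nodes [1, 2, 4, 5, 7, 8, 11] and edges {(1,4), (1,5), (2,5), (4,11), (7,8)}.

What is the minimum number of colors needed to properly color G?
χ(G) = 2

Clique number ω(G) = 2 (lower bound: χ ≥ ω).
The graph is bipartite (no odd cycle), so 2 colors suffice: χ(G) = 2.
A valid 2-coloring: color 1: [1, 2, 8, 11]; color 2: [4, 5, 7].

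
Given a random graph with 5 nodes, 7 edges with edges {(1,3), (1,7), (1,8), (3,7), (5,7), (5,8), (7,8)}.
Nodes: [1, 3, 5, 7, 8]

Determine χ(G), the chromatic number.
Clique number ω(G) = 3 (lower bound: χ ≥ ω).
The clique on [1, 7, 8] has size 3, forcing χ ≥ 3, and the coloring below uses 3 colors, so χ(G) = 3.
A valid 3-coloring: color 1: [7]; color 2: [3, 8]; color 3: [1, 5].

χ(G) = 3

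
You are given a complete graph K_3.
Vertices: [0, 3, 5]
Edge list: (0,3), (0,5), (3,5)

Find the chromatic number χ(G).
χ(G) = 3

Clique number ω(G) = 3 (lower bound: χ ≥ ω).
The clique on [0, 3, 5] has size 3, forcing χ ≥ 3, and the coloring below uses 3 colors, so χ(G) = 3.
A valid 3-coloring: color 1: [0]; color 2: [5]; color 3: [3].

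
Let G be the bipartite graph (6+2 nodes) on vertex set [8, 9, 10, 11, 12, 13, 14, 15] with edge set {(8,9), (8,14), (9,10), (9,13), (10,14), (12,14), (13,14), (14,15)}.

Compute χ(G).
Clique number ω(G) = 2 (lower bound: χ ≥ ω).
The graph is bipartite (no odd cycle), so 2 colors suffice: χ(G) = 2.
A valid 2-coloring: color 1: [9, 11, 14]; color 2: [8, 10, 12, 13, 15].

χ(G) = 2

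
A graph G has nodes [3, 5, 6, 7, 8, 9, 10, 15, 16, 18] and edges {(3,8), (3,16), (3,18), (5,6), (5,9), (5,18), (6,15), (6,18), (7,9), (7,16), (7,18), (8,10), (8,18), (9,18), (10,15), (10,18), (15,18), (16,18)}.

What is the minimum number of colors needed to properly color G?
χ(G) = 4

Clique number ω(G) = 3 (lower bound: χ ≥ ω).
Odd cycle [8, 3, 16, 7, 9, 5, 6, 15, 10] needs 3 colors (χ ≥ 3).
Vertex 18 is adjacent to every vertex of [3, 5, 6, 7, 8, 9, 10, 15, 16], which already need 3 colors among themselves, so 18 needs a new color (χ ≥ 4).
The coloring below uses 4 colors, so χ(G) = 4.
A valid 4-coloring: color 1: [18]; color 2: [8, 9, 15, 16]; color 3: [3, 5, 7, 10]; color 4: [6].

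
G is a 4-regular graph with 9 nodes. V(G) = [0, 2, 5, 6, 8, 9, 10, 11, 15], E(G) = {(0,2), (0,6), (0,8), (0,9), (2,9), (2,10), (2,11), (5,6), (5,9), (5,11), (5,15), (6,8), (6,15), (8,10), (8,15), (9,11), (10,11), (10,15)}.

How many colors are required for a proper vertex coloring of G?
χ(G) = 3

Clique number ω(G) = 3 (lower bound: χ ≥ ω).
The clique on [0, 6, 8] has size 3, forcing χ ≥ 3, and the coloring below uses 3 colors, so χ(G) = 3.
A valid 3-coloring: color 1: [2, 5, 8]; color 2: [0, 11, 15]; color 3: [6, 9, 10].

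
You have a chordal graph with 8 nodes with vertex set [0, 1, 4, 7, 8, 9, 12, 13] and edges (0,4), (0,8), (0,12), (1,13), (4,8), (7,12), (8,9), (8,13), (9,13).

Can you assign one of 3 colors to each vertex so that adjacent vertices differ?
Yes, G is 3-colorable

A valid 3-coloring: color 1: [1, 8, 12]; color 2: [0, 7, 13]; color 3: [4, 9].
(χ(G) = 3 ≤ 3.)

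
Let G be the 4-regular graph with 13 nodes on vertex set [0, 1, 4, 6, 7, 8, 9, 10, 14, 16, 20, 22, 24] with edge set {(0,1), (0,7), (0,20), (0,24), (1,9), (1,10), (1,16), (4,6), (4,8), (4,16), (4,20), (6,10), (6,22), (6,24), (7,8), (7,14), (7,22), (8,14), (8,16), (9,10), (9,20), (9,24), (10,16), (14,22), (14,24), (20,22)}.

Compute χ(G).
Clique number ω(G) = 3 (lower bound: χ ≥ ω).
Suppose a proper 3-coloring c exists. The clique [1, 9, 10] takes 3 distinct colors; by symmetry let c(1) = 1, c(9) = 2, c(10) = 3.
- Vertex 16: neighbors [1, 10] already have colors [1, 3] ⇒ c(16) = 2.
- Vertex 0: neighbors [1] already have colors [1]; try each remaining color.
- Case c(0) = 2:
  - Vertex 4: neighbors [16] already have colors [2]; try each remaining color.
  - Case c(4) = 1:
    - Vertex 6: neighbors [4, 10] already have colors [1, 3] ⇒ c(6) = 2.
    - Vertex 8: neighbors [4, 16] already have colors [1, 2] ⇒ c(8) = 3.
    - Vertex 7: neighbors [0, 8] already have colors [2, 3] ⇒ c(7) = 1.
    - Vertex 14: neighbors [7, 8] already have colors [1, 3] ⇒ c(14) = 2.
    - Vertex 20: neighbors [4, 0] already have colors [1, 2] ⇒ c(20) = 3.
    - Vertex 22: neighbors [7, 6, 20] already have colors [1, 2, 3] — all 3 colors blocked. Contradiction.
  - Case c(4) = 3:
    - Vertex 8: neighbors [16, 4] already have colors [2, 3] ⇒ c(8) = 1.
    - Vertex 7: neighbors [8, 0] already have colors [1, 2] ⇒ c(7) = 3.
    - Vertex 14: neighbors [8, 7] already have colors [1, 3] ⇒ c(14) = 2.
    - Vertex 22: neighbors [14, 7] already have colors [2, 3] ⇒ c(22) = 1.
    - Vertex 20: neighbors [22, 0, 4] already have colors [1, 2, 3] — all 3 colors blocked. Contradiction.
- Case c(0) = 3:
  - Vertex 20: neighbors [9, 0] already have colors [2, 3] ⇒ c(20) = 1.
  - Vertex 4: neighbors [20, 16] already have colors [1, 2] ⇒ c(4) = 3.
  - Vertex 8: neighbors [16, 4] already have colors [2, 3] ⇒ c(8) = 1.
  - Vertex 7: neighbors [8, 0] already have colors [1, 3] ⇒ c(7) = 2.
  - Vertex 14: neighbors [8, 7] already have colors [1, 2] ⇒ c(14) = 3.
  - Vertex 22: neighbors [20, 7, 14] already have colors [1, 2, 3] — all 3 colors blocked. Contradiction.
Every case ends in a contradiction, so G has no proper 3-coloring (χ ≥ 4).
The coloring below uses 4 colors, so χ(G) = 4.
A valid 4-coloring: color 1: [8, 10, 20, 24]; color 2: [1, 4, 22]; color 3: [6, 7, 9, 16]; color 4: [0, 14].

χ(G) = 4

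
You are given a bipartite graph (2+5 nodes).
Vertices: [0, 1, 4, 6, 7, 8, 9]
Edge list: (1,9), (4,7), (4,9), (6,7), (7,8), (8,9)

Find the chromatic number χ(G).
Clique number ω(G) = 2 (lower bound: χ ≥ ω).
The graph is bipartite (no odd cycle), so 2 colors suffice: χ(G) = 2.
A valid 2-coloring: color 1: [0, 7, 9]; color 2: [1, 4, 6, 8].

χ(G) = 2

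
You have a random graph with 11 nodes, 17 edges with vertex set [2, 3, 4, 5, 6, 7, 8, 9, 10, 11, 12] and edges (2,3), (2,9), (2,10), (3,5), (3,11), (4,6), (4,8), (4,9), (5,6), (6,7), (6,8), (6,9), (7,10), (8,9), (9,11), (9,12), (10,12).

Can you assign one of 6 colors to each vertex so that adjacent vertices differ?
A valid 6-coloring: color 1: [3, 9, 10]; color 2: [2, 6, 11, 12]; color 3: [4, 5, 7]; color 4: [8].
(χ(G) = 4 ≤ 6.)

Yes, G is 6-colorable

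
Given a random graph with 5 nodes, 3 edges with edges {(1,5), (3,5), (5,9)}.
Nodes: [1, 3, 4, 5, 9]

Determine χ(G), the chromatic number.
χ(G) = 2

Clique number ω(G) = 2 (lower bound: χ ≥ ω).
The graph is bipartite (no odd cycle), so 2 colors suffice: χ(G) = 2.
A valid 2-coloring: color 1: [4, 5]; color 2: [1, 3, 9].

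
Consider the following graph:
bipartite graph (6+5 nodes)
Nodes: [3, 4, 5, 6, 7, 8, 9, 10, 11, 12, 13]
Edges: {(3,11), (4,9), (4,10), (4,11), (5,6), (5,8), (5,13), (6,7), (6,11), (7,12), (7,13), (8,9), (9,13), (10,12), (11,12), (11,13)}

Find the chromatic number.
χ(G) = 2

Clique number ω(G) = 2 (lower bound: χ ≥ ω).
The graph is bipartite (no odd cycle), so 2 colors suffice: χ(G) = 2.
A valid 2-coloring: color 1: [5, 7, 9, 10, 11]; color 2: [3, 4, 6, 8, 12, 13].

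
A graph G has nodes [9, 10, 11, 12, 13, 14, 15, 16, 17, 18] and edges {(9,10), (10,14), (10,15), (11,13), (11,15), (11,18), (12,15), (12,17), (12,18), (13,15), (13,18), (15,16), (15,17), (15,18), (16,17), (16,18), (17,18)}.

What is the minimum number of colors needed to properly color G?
χ(G) = 4

Clique number ω(G) = 4 (lower bound: χ ≥ ω).
The clique on [15, 16, 17, 18] has size 4, forcing χ ≥ 4, and the coloring below uses 4 colors, so χ(G) = 4.
A valid 4-coloring: color 1: [9, 14, 15]; color 2: [10, 18]; color 3: [11, 17]; color 4: [12, 13, 16].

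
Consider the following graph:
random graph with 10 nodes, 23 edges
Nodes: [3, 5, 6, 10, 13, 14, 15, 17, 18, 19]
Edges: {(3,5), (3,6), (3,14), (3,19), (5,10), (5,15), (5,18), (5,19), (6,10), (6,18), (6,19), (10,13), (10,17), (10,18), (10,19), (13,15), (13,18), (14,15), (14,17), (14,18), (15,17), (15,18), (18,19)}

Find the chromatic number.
Clique number ω(G) = 4 (lower bound: χ ≥ ω).
The clique on [5, 10, 18, 19] has size 4, forcing χ ≥ 4, and the coloring below uses 4 colors, so χ(G) = 4.
A valid 4-coloring: color 1: [3, 17, 18]; color 2: [10, 15]; color 3: [13, 14, 19]; color 4: [5, 6].

χ(G) = 4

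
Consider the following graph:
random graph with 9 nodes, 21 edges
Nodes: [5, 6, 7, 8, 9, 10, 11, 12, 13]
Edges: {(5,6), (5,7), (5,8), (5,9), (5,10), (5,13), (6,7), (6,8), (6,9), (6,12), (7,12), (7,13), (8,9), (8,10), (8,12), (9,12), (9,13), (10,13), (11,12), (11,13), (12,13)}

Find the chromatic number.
Clique number ω(G) = 4 (lower bound: χ ≥ ω).
The clique on [6, 8, 9, 12] has size 4, forcing χ ≥ 4, and the coloring below uses 4 colors, so χ(G) = 4.
A valid 4-coloring: color 1: [5, 12]; color 2: [6, 13]; color 3: [7, 9, 10, 11]; color 4: [8].

χ(G) = 4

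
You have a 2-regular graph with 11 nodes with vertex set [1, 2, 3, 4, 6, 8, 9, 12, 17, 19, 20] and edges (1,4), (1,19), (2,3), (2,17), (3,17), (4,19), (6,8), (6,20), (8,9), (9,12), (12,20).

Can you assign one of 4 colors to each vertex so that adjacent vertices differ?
A valid 4-coloring: color 1: [1, 3, 6, 12]; color 2: [9, 17, 19, 20]; color 3: [2, 4, 8].
(χ(G) = 3 ≤ 4.)

Yes, G is 4-colorable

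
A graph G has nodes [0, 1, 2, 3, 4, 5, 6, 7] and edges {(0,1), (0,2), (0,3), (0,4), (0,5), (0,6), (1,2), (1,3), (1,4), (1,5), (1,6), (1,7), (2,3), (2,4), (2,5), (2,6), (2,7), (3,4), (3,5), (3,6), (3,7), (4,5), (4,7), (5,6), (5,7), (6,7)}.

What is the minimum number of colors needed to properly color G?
Clique number ω(G) = 6 (lower bound: χ ≥ ω).
The clique on [0, 1, 2, 3, 4, 5] has size 6, forcing χ ≥ 6, and the coloring below uses 6 colors, so χ(G) = 6.
A valid 6-coloring: color 1: [5]; color 2: [3]; color 3: [2]; color 4: [1]; color 5: [0, 7]; color 6: [4, 6].

χ(G) = 6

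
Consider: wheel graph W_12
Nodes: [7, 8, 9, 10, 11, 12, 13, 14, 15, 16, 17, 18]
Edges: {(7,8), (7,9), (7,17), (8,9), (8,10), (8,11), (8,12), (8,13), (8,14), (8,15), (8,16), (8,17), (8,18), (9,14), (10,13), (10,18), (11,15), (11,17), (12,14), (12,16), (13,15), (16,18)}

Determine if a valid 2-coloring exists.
The clique on vertices [7, 8, 9] has size 3 > 2, so it alone needs 3 colors.

No, G is not 2-colorable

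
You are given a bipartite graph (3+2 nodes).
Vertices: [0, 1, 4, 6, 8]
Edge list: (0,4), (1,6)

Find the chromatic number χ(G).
Clique number ω(G) = 2 (lower bound: χ ≥ ω).
The graph is bipartite (no odd cycle), so 2 colors suffice: χ(G) = 2.
A valid 2-coloring: color 1: [0, 1, 8]; color 2: [4, 6].

χ(G) = 2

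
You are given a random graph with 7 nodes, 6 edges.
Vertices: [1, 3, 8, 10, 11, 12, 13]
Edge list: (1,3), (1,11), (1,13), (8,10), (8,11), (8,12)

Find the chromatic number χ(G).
χ(G) = 2

Clique number ω(G) = 2 (lower bound: χ ≥ ω).
The graph is bipartite (no odd cycle), so 2 colors suffice: χ(G) = 2.
A valid 2-coloring: color 1: [1, 8]; color 2: [3, 10, 11, 12, 13].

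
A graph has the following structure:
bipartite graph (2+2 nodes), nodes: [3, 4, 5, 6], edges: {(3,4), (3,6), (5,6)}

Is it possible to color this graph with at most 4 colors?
A valid 4-coloring: color 1: [3, 5]; color 2: [4, 6].
(χ(G) = 2 ≤ 4.)

Yes, G is 4-colorable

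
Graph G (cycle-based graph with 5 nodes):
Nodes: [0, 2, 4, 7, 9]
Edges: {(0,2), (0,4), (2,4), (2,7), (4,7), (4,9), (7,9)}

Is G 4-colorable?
A valid 4-coloring: color 1: [4]; color 2: [2, 9]; color 3: [0, 7].
(χ(G) = 3 ≤ 4.)

Yes, G is 4-colorable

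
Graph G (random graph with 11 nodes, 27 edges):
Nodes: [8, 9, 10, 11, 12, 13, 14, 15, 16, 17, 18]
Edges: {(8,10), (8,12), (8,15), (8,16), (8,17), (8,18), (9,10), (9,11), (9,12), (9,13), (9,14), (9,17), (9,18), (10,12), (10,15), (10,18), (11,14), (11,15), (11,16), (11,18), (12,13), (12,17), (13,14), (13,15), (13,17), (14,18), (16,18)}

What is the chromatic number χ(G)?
Clique number ω(G) = 4 (lower bound: χ ≥ ω).
The clique on [9, 11, 14, 18] has size 4, forcing χ ≥ 4, and the coloring below uses 4 colors, so χ(G) = 4.
A valid 4-coloring: color 1: [8, 9]; color 2: [13, 18]; color 3: [10, 11, 17]; color 4: [12, 14, 15, 16].

χ(G) = 4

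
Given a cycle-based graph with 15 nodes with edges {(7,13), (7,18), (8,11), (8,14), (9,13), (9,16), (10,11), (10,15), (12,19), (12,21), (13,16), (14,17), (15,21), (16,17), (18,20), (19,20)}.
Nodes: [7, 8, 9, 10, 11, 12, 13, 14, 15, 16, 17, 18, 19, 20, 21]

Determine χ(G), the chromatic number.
χ(G) = 3

Clique number ω(G) = 3 (lower bound: χ ≥ ω).
The clique on [9, 13, 16] has size 3, forcing χ ≥ 3, and the coloring below uses 3 colors, so χ(G) = 3.
A valid 3-coloring: color 1: [7, 11, 12, 14, 15, 16, 20]; color 2: [8, 10, 13, 17, 18, 19, 21]; color 3: [9].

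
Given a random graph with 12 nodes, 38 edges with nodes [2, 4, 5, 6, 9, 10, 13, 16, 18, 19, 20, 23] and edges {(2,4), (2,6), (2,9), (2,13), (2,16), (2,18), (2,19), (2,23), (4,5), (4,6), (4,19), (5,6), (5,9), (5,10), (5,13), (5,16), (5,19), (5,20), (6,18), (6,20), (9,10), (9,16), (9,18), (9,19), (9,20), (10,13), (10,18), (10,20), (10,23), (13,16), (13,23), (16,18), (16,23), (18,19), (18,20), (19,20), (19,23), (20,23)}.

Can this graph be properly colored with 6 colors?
Yes, G is 6-colorable

A valid 6-coloring: color 1: [5, 18, 23]; color 2: [2, 20]; color 3: [6, 10, 16, 19]; color 4: [4, 9, 13].
(χ(G) = 4 ≤ 6.)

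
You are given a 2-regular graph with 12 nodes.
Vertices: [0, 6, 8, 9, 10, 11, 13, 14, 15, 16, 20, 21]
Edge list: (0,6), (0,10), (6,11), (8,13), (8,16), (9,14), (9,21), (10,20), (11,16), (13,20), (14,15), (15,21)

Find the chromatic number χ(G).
χ(G) = 2

Clique number ω(G) = 2 (lower bound: χ ≥ ω).
The graph is bipartite (no odd cycle), so 2 colors suffice: χ(G) = 2.
A valid 2-coloring: color 1: [6, 10, 13, 14, 16, 21]; color 2: [0, 8, 9, 11, 15, 20].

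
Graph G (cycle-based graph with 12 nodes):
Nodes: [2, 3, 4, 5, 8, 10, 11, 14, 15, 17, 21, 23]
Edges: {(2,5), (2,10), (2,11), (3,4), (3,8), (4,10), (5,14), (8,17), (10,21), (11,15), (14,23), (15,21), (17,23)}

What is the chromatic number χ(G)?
Clique number ω(G) = 2 (lower bound: χ ≥ ω).
Odd cycle [5, 14, 23, 17, 8, 3, 4, 10, 2] needs 3 colors (χ ≥ 3).
The coloring below uses 3 colors, so χ(G) = 3.
A valid 3-coloring: color 1: [2, 3, 14, 15, 17]; color 2: [5, 8, 10, 11, 23]; color 3: [4, 21].

χ(G) = 3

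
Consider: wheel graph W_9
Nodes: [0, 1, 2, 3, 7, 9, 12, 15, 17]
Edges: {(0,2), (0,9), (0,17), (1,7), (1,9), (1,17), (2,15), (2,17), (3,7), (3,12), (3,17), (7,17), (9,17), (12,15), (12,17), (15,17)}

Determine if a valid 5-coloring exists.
A valid 5-coloring: color 1: [17]; color 2: [2, 7, 9, 12]; color 3: [0, 1, 3, 15].
(χ(G) = 3 ≤ 5.)

Yes, G is 5-colorable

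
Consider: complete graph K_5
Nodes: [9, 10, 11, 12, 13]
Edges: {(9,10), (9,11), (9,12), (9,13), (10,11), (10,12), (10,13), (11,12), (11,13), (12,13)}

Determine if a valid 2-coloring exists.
The clique on vertices [9, 10, 11, 12, 13] has size 5 > 2, so it alone needs 5 colors.

No, G is not 2-colorable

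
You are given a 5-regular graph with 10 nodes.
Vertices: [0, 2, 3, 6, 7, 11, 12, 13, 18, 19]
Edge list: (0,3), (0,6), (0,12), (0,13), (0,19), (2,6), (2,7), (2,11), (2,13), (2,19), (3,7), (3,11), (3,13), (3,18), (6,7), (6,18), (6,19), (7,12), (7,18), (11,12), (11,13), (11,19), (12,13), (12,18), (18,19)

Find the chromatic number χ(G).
χ(G) = 4

Clique number ω(G) = 3 (lower bound: χ ≥ ω).
Suppose a proper 3-coloring c exists. The clique [0, 3, 13] takes 3 distinct colors; by symmetry let c(0) = 1, c(3) = 2, c(13) = 3.
- Vertex 11: neighbors [3, 13] already have colors [2, 3] ⇒ c(11) = 1.
- Vertex 2: neighbors [11, 13] already have colors [1, 3] ⇒ c(2) = 2.
- Vertex 6: neighbors [0, 2] already have colors [1, 2] ⇒ c(6) = 3.
- Vertex 19: neighbors [0, 2, 6] already have colors [1, 2, 3] — all 3 colors blocked. Contradiction.
The forced assignments end in a contradiction, so G has no proper 3-coloring (χ ≥ 4).
The coloring below uses 4 colors, so χ(G) = 4.
A valid 4-coloring: color 1: [2, 3, 12]; color 2: [0, 11, 18]; color 3: [6, 13]; color 4: [7, 19].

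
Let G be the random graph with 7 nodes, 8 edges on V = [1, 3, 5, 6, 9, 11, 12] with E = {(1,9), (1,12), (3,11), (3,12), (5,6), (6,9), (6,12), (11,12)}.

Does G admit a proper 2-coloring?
No, G is not 2-colorable

The clique on vertices [3, 11, 12] has size 3 > 2, so it alone needs 3 colors.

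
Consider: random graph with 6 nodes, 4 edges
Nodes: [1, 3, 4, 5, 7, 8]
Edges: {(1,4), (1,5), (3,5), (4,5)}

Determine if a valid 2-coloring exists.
No, G is not 2-colorable

The clique on vertices [1, 4, 5] has size 3 > 2, so it alone needs 3 colors.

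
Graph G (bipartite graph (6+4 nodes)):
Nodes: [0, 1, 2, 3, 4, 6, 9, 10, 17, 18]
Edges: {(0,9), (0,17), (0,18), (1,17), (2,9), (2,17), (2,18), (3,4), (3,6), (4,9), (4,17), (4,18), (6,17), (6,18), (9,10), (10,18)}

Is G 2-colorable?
A valid 2-coloring: color 1: [3, 9, 17, 18]; color 2: [0, 1, 2, 4, 6, 10].
(χ(G) = 2 ≤ 2.)

Yes, G is 2-colorable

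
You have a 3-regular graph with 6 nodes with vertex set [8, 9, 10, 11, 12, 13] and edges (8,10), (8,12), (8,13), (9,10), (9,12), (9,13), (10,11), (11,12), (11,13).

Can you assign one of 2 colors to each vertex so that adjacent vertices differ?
A valid 2-coloring: color 1: [10, 12, 13]; color 2: [8, 9, 11].
(χ(G) = 2 ≤ 2.)

Yes, G is 2-colorable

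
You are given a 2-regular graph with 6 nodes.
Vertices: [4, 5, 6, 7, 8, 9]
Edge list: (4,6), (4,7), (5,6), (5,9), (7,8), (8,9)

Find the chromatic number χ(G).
χ(G) = 2

Clique number ω(G) = 2 (lower bound: χ ≥ ω).
The graph is bipartite (no odd cycle), so 2 colors suffice: χ(G) = 2.
A valid 2-coloring: color 1: [6, 7, 9]; color 2: [4, 5, 8].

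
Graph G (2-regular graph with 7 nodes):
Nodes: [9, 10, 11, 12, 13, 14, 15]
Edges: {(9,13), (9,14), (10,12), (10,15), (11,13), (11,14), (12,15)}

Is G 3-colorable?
A valid 3-coloring: color 1: [9, 11, 12]; color 2: [10, 13, 14]; color 3: [15].
(χ(G) = 3 ≤ 3.)

Yes, G is 3-colorable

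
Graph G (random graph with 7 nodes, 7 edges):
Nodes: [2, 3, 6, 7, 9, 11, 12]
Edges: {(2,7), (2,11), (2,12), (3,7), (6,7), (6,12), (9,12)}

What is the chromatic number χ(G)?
Clique number ω(G) = 2 (lower bound: χ ≥ ω).
The graph is bipartite (no odd cycle), so 2 colors suffice: χ(G) = 2.
A valid 2-coloring: color 1: [2, 3, 6, 9]; color 2: [7, 11, 12].

χ(G) = 2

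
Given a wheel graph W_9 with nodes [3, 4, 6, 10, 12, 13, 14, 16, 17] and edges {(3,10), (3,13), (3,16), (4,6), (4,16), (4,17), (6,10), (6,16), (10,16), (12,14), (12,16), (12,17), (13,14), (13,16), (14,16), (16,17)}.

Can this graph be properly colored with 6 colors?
Yes, G is 6-colorable

A valid 6-coloring: color 1: [16]; color 2: [4, 10, 12, 13]; color 3: [3, 6, 14, 17].
(χ(G) = 3 ≤ 6.)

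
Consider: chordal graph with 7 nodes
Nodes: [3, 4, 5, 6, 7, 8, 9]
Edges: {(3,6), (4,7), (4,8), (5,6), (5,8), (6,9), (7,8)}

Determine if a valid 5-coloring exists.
A valid 5-coloring: color 1: [6, 8]; color 2: [3, 4, 5, 9]; color 3: [7].
(χ(G) = 3 ≤ 5.)

Yes, G is 5-colorable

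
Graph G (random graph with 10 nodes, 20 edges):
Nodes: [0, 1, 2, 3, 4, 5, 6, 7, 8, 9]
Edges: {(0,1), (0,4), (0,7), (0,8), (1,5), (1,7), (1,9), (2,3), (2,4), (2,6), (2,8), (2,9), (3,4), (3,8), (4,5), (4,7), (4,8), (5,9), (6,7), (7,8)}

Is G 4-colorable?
Yes, G is 4-colorable

A valid 4-coloring: color 1: [1, 4, 6]; color 2: [2, 5, 7]; color 3: [8, 9]; color 4: [0, 3].
(χ(G) = 4 ≤ 4.)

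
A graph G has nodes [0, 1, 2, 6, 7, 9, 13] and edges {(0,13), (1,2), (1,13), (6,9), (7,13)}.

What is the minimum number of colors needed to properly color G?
χ(G) = 2

Clique number ω(G) = 2 (lower bound: χ ≥ ω).
The graph is bipartite (no odd cycle), so 2 colors suffice: χ(G) = 2.
A valid 2-coloring: color 1: [2, 6, 13]; color 2: [0, 1, 7, 9].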